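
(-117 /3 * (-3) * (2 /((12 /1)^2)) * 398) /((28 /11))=28457 /112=254.08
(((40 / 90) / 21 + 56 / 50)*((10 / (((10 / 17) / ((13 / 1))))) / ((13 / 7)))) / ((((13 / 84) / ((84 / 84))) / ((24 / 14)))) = 1466624 / 975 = 1504.23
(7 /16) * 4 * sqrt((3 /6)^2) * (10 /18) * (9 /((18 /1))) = 35 /144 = 0.24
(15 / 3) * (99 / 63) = 55 / 7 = 7.86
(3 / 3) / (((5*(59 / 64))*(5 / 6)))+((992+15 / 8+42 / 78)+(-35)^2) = 340497961 / 153400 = 2219.67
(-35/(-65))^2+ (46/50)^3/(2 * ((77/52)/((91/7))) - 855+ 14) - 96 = -71823002425249/750415453125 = -95.71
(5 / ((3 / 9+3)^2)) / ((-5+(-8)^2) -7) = 9 / 1040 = 0.01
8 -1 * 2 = 6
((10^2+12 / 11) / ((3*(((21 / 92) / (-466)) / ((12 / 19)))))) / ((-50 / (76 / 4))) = 95347328 / 5775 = 16510.36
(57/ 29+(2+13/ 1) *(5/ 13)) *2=5832/ 377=15.47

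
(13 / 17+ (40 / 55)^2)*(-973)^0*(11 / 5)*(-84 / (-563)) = 223524 / 526405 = 0.42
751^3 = 423564751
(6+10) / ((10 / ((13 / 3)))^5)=371293 / 1518750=0.24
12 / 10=6 / 5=1.20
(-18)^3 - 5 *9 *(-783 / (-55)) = -71199 / 11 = -6472.64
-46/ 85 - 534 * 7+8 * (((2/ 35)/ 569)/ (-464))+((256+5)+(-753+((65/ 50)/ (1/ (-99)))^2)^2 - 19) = 249974421.73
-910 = -910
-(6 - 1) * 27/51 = -45/17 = -2.65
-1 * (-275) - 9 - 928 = -662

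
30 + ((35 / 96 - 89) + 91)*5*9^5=22341165 / 32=698161.41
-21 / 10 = -2.10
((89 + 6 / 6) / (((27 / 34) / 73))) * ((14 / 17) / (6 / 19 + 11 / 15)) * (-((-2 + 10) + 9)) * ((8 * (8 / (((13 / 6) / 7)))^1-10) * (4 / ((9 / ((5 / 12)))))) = -422205574000 / 104949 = -4022959.48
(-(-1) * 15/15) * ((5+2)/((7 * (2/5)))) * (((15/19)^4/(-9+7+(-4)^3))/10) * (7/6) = -39375/22936496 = -0.00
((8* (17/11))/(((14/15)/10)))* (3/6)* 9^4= 33461100/77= 434559.74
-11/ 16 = -0.69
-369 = -369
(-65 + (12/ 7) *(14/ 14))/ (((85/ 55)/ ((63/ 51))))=-14619/ 289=-50.58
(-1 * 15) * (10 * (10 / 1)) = -1500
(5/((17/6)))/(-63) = -10/357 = -0.03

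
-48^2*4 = -9216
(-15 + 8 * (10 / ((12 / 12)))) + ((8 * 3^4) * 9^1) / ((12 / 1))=551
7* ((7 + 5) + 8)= 140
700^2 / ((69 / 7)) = 3430000 / 69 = 49710.14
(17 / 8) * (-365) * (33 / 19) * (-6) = 8082.83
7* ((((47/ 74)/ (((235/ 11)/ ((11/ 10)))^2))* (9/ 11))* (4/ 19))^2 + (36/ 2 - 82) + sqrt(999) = -109170767095524913/ 1705793251562500 + 3* sqrt(111) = -32.39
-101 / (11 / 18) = -1818 / 11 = -165.27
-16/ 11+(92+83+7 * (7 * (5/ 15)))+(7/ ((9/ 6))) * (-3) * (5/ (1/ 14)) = -26074/ 33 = -790.12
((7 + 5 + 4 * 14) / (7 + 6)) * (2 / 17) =8 / 13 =0.62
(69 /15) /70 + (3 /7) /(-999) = 1087 /16650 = 0.07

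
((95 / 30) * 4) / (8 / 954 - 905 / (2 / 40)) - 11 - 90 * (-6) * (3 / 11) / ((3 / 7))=15795313601 / 47485328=332.64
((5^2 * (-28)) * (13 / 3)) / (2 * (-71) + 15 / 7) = 63700 / 2937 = 21.69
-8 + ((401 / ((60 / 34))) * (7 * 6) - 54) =9481.80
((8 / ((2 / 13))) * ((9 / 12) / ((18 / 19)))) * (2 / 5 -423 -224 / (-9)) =-4420559 / 270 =-16372.44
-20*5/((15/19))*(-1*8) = 3040/3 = 1013.33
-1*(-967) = 967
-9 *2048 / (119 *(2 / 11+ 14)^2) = -15488 / 20111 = -0.77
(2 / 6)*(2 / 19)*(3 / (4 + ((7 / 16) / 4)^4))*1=33554432 / 1275114035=0.03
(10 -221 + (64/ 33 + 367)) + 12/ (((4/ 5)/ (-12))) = -728/ 33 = -22.06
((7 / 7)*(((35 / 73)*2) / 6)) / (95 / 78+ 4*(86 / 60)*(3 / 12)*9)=2275 / 200969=0.01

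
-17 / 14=-1.21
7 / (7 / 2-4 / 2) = 14 / 3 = 4.67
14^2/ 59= 196/ 59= 3.32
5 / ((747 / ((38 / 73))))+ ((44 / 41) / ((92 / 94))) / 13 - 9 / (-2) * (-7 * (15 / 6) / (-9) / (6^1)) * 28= 54711230063 / 1336991058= 40.92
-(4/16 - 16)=63/4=15.75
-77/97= -0.79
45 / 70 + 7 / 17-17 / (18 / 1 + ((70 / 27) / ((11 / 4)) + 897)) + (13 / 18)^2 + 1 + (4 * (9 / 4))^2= 876401393531 / 10488581460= 83.56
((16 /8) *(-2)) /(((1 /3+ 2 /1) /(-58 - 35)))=1116 /7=159.43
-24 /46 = -12 /23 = -0.52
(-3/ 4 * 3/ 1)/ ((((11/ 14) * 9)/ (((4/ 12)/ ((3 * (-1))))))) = 7/ 198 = 0.04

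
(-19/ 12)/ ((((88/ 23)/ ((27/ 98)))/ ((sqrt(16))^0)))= -3933/ 34496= -0.11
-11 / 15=-0.73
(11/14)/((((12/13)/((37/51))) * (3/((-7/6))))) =-5291/22032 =-0.24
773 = 773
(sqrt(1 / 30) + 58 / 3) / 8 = sqrt(30) / 240 + 29 / 12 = 2.44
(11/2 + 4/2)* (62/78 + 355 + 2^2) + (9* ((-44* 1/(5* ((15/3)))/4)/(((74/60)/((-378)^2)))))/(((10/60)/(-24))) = 158888925512/2405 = 66066081.29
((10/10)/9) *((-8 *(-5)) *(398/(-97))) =-15920/873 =-18.24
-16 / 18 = -8 / 9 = -0.89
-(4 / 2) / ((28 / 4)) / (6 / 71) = -71 / 21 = -3.38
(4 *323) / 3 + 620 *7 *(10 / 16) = 3143.17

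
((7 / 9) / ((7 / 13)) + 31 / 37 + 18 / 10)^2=46199209 / 2772225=16.67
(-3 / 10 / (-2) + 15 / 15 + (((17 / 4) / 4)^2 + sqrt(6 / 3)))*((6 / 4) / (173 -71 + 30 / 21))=21*sqrt(2) / 1448 + 61257 / 1853440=0.05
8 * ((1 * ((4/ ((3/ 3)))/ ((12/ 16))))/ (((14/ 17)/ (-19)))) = -20672/ 21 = -984.38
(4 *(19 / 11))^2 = 5776 / 121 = 47.74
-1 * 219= -219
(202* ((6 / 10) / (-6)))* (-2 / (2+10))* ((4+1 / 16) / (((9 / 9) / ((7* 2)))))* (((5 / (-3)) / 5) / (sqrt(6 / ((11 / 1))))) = -9191* sqrt(66) / 864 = -86.42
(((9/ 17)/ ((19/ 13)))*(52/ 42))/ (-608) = -507/ 687344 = -0.00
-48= -48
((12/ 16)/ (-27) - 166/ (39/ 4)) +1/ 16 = -31807/ 1872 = -16.99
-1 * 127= -127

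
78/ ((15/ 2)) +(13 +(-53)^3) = -744268/ 5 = -148853.60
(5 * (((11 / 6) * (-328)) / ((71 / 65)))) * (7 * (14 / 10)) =-5745740 / 213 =-26975.31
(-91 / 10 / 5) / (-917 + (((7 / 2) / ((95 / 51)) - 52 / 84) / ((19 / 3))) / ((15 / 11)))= 689871 / 347533553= 0.00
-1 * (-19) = 19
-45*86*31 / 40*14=-83979 / 2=-41989.50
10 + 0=10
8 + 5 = 13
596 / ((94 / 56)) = 16688 / 47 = 355.06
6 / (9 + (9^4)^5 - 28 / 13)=39 / 79024825483870037251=0.00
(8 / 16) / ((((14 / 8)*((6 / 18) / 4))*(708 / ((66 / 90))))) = 22 / 6195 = 0.00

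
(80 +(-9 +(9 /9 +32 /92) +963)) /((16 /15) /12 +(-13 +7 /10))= -84.79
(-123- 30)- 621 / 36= -681 / 4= -170.25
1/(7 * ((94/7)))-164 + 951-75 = 66929/94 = 712.01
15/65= 0.23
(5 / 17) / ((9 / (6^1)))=0.20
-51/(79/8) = -408/79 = -5.16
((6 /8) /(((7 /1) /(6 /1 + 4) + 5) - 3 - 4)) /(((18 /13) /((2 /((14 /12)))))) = -5 /7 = -0.71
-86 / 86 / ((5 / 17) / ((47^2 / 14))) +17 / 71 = -2665073 / 4970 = -536.23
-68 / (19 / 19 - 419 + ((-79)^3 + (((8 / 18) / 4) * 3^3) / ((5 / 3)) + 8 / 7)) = 595 / 4317723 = 0.00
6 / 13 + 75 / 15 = 71 / 13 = 5.46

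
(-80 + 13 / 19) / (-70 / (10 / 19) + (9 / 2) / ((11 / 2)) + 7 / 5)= 82885 / 136667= 0.61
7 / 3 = 2.33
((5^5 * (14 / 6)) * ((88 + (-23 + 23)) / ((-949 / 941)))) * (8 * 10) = -50900597.12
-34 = -34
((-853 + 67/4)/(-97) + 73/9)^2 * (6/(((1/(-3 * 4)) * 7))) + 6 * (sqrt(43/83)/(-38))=-487706863/169362 - 3 * sqrt(3569)/1577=-2879.78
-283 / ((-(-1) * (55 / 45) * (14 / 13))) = -215.01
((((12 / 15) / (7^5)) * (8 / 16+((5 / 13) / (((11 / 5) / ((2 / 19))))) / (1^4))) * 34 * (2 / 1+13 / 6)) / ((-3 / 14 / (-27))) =2873340 / 6523517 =0.44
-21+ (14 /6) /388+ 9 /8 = -46255 /2328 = -19.87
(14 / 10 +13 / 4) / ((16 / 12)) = 279 / 80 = 3.49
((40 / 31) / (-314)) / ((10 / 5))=-0.00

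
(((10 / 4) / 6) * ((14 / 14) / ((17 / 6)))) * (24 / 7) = 60 / 119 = 0.50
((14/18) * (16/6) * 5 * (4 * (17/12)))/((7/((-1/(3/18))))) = -1360/27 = -50.37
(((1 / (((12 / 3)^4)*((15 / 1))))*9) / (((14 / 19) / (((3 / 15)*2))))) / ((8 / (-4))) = -57 / 89600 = -0.00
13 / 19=0.68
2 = 2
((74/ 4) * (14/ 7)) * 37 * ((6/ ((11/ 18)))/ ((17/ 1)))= 147852/ 187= 790.65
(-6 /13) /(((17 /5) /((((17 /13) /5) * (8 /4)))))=-12 /169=-0.07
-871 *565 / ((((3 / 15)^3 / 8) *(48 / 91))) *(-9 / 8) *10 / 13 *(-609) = -3933536709375 / 8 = -491692088671.88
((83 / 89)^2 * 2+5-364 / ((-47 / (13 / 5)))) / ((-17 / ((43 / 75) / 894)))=-2151168611 / 2121756684750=-0.00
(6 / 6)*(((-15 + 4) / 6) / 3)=-11 / 18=-0.61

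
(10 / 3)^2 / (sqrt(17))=100*sqrt(17) / 153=2.69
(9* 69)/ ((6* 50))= 207/ 100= 2.07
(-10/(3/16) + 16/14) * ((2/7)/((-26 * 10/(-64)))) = -35072/9555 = -3.67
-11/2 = -5.50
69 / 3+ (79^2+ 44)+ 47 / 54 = 340679 / 54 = 6308.87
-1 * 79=-79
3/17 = 0.18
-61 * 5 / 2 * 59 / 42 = -17995 / 84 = -214.23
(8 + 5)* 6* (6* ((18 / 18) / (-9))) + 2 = -50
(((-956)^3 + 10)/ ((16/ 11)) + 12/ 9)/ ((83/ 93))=-446909214277/ 664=-673056045.60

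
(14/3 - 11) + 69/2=169/6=28.17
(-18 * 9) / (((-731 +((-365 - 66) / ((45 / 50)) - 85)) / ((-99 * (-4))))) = 288684 / 5827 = 49.54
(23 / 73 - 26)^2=3515625 / 5329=659.72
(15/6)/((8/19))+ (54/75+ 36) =17063/400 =42.66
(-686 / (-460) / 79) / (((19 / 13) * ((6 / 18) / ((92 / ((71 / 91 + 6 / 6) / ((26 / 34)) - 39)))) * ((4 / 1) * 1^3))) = -5274997 / 217059610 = -0.02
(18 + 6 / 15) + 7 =127 / 5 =25.40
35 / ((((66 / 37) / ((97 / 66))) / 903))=37810115 / 1452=26040.02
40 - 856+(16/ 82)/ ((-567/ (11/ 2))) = -18969596/ 23247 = -816.00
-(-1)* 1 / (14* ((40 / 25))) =5 / 112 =0.04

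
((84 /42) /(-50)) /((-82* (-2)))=-1 /4100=-0.00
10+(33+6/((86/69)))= 2056/43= 47.81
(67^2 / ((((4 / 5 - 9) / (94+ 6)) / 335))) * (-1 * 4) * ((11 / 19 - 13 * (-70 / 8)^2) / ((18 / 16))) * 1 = -454752152185000 / 7011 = -64862666122.52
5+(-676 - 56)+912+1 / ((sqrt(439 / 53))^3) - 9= 53*sqrt(23267) / 192721+176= 176.04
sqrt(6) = 2.45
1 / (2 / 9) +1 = 11 / 2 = 5.50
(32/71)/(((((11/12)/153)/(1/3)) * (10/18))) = 176256/3905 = 45.14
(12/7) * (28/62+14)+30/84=10907/434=25.13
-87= -87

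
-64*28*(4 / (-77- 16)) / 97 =7168 / 9021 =0.79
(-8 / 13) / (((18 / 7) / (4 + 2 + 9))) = -140 / 39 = -3.59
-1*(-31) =31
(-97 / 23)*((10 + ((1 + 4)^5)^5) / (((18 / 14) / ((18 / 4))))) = -202357769012451178665 / 46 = -4399081935053286492.72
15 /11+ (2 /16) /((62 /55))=8045 /5456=1.47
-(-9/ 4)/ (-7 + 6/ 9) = -27/ 76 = -0.36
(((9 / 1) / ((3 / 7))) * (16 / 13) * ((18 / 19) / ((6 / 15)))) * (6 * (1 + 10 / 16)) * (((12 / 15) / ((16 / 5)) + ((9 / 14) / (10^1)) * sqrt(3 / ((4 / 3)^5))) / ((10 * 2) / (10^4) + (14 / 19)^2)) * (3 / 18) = 3237125 / 58288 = 55.54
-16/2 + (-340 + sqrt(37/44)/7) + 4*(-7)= -376 + sqrt(407)/154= -375.87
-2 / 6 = -1 / 3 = -0.33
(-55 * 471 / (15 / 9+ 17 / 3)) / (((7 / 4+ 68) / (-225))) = 353250 / 31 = 11395.16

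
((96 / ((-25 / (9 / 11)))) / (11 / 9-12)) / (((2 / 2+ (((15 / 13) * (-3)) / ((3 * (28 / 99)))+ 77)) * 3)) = 314496 / 239248075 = 0.00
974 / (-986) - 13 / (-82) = -33525 / 40426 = -0.83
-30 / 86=-15 / 43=-0.35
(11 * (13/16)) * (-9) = -1287/16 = -80.44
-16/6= -8/3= -2.67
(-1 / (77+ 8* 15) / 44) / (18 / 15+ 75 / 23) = -115 / 4446684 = -0.00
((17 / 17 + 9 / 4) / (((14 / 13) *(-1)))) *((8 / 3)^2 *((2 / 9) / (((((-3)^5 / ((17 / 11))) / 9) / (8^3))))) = 23535616 / 168399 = 139.76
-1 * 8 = -8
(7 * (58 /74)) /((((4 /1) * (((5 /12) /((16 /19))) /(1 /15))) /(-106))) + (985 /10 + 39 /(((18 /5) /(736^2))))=618828289097 /105450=5868452.24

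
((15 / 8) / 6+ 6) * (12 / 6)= 101 / 8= 12.62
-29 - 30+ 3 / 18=-353 / 6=-58.83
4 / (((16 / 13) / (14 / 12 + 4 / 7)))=949 / 168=5.65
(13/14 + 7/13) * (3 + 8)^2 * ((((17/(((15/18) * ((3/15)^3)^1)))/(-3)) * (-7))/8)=13730475/104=132023.80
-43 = -43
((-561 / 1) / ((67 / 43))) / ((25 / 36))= -868428 / 1675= -518.46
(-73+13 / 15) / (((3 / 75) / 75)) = -135250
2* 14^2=392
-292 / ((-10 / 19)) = 2774 / 5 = 554.80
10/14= 5/7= 0.71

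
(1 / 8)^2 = 1 / 64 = 0.02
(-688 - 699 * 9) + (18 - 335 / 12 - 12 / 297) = -2767627 / 396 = -6988.96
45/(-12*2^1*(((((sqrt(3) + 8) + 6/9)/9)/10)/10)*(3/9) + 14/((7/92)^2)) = 4465125*sqrt(3)/65277149334002 + 607365226125/32638574667001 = 0.02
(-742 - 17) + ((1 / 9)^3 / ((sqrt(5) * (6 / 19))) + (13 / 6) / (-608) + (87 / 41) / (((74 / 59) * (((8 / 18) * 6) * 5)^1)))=-20998178353 / 27670080 + 19 * sqrt(5) / 21870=-758.87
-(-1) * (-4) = -4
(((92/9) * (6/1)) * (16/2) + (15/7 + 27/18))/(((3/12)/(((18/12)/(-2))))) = -20761/14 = -1482.93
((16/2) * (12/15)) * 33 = 1056/5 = 211.20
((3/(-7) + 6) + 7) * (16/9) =1408/63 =22.35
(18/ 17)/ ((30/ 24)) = 72/ 85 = 0.85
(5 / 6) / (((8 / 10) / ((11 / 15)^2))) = 121 / 216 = 0.56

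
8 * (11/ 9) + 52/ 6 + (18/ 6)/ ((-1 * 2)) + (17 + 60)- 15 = 1421/ 18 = 78.94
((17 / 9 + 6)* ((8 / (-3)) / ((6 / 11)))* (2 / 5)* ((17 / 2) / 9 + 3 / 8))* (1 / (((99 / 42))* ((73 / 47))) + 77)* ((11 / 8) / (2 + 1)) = -2762294689 / 3831624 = -720.92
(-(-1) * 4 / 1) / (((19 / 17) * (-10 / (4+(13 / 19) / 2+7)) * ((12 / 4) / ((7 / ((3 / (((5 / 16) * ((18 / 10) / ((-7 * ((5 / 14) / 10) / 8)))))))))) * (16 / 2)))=51289 / 7220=7.10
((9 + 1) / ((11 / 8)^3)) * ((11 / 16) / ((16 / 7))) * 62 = 8680 / 121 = 71.74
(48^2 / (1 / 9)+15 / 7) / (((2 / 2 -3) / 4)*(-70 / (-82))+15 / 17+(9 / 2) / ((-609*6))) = 45649.35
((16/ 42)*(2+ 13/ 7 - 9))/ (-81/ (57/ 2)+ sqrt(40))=-17328*sqrt(10)/ 141169 - 24624/ 141169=-0.56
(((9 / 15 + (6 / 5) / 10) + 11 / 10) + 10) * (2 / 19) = 591 / 475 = 1.24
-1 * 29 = -29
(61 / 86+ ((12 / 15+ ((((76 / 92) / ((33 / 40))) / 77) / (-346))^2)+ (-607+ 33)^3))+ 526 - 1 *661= -8313074024177271339170441 / 43956759024978030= -189119357.49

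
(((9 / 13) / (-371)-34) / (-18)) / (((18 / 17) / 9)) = 2787847 / 173628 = 16.06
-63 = -63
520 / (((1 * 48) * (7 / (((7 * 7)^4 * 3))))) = 53530295 / 2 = 26765147.50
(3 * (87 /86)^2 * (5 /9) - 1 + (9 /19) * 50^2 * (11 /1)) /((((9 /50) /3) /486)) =3706983551025 /35131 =105518873.67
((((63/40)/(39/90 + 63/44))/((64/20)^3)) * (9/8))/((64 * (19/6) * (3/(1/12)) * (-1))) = -779625/196201152512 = -0.00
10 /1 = 10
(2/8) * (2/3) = 0.17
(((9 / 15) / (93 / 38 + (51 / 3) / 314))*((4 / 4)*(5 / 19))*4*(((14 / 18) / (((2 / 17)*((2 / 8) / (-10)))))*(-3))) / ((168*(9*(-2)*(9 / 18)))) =-13345 / 100737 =-0.13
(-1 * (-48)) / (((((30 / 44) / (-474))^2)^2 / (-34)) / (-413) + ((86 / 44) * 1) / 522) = 12819.35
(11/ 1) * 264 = 2904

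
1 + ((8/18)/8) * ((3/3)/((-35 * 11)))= 6929/6930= 1.00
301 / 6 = 50.17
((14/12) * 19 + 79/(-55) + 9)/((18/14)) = 23.12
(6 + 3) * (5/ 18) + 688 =1381/ 2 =690.50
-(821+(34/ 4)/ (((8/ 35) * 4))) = -830.30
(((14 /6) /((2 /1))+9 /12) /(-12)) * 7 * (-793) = 127673 /144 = 886.62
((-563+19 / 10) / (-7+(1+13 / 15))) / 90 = 5611 / 4620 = 1.21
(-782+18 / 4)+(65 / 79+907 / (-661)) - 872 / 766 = -31167318711 / 39999754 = -779.19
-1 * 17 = -17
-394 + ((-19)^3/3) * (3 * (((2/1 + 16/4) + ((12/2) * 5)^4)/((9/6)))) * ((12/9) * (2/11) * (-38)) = 1125981767542/33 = 34120659622.48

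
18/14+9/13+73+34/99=678571/9009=75.32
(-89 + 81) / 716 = -2 / 179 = -0.01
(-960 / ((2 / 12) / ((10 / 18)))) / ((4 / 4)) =-3200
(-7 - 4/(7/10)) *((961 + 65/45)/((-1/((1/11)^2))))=770918/7623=101.13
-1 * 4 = -4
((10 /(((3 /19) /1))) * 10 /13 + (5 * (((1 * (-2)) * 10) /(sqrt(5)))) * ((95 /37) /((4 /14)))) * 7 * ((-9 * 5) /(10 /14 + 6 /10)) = -3491250 /299 + 36658125 * sqrt(5) /851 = 84645.62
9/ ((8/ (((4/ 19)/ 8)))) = 9/ 304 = 0.03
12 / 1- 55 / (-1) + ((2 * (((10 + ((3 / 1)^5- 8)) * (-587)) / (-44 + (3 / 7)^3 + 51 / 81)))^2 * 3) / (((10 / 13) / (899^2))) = 11182479888778166471720051 / 80370026888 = 139137441180174.79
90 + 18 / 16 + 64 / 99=72683 / 792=91.77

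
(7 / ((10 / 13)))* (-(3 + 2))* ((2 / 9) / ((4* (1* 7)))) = -13 / 36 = -0.36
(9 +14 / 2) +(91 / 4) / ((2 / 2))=155 / 4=38.75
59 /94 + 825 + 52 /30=1166579 /1410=827.36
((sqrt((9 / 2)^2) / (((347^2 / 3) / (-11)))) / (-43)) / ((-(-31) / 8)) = 1188 / 160505197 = 0.00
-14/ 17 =-0.82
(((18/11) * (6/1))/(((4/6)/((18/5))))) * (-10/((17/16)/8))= -746496/187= -3991.96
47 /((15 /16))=752 /15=50.13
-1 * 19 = -19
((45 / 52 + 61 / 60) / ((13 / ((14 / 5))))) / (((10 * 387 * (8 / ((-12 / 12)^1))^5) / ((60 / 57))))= -2569 / 763488460800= -0.00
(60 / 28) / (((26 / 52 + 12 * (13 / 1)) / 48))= 1440 / 2191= 0.66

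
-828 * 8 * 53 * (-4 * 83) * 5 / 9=64753280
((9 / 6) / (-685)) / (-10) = 3 / 13700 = 0.00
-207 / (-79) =207 / 79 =2.62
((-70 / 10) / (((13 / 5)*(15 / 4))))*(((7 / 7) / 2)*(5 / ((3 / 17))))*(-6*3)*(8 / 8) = 183.08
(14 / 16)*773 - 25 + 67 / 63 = 328829 / 504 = 652.44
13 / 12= 1.08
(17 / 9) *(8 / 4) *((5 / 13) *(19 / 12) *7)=16.10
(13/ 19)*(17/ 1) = 221/ 19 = 11.63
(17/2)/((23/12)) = 102/23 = 4.43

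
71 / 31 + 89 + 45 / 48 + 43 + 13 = 73521 / 496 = 148.23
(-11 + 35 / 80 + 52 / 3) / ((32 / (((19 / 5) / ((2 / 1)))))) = 1235 / 3072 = 0.40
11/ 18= 0.61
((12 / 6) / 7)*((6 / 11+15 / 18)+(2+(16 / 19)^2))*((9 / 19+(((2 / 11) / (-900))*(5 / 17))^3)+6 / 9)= 10060022402185764419 / 7553098192293423000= 1.33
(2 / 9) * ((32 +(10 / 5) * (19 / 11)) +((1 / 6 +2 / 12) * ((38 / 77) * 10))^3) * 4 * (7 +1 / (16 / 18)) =288.21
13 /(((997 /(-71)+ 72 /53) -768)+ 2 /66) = -124179 /7456982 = -0.02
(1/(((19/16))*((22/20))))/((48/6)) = 20/209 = 0.10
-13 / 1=-13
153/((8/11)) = 1683/8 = 210.38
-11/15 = -0.73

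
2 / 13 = 0.15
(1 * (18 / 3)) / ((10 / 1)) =3 / 5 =0.60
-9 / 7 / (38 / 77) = -2.61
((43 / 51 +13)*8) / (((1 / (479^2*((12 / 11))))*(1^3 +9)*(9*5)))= 2591765536 / 42075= 61598.71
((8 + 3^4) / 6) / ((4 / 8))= 89 / 3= 29.67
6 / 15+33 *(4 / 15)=46 / 5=9.20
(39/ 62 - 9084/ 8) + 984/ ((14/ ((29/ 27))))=-2068967/ 1953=-1059.38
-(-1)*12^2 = 144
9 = 9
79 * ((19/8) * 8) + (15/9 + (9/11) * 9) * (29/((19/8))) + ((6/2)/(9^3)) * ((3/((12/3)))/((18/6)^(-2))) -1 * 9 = 12055649/7524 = 1602.29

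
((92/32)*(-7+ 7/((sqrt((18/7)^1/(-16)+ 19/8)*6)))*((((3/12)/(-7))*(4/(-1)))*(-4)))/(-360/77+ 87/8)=7084/3819- 3542*sqrt(434)/355167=1.65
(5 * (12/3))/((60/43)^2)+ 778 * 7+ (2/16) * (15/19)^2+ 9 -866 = 597731543/129960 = 4599.35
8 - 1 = 7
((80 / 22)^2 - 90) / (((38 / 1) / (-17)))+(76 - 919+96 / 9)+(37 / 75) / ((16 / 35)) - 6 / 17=-7478230943 / 9379920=-797.26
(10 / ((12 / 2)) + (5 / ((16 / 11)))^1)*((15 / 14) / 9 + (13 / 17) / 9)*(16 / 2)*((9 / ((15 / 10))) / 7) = 2185 / 306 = 7.14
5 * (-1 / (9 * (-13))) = 5 / 117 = 0.04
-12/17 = -0.71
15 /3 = 5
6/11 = 0.55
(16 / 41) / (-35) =-16 / 1435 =-0.01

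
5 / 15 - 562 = -1685 / 3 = -561.67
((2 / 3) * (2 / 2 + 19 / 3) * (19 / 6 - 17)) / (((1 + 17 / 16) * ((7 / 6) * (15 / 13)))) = -69056 / 2835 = -24.36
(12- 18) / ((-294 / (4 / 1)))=4 / 49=0.08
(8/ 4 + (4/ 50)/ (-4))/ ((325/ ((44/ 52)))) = 1089/ 211250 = 0.01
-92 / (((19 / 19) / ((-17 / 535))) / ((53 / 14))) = 41446 / 3745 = 11.07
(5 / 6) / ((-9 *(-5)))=1 / 54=0.02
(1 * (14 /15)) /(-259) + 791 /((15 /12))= 351202 /555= 632.80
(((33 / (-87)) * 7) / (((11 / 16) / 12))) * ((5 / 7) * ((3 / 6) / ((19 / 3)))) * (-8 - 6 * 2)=28800 / 551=52.27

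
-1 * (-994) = 994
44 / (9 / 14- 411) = -0.11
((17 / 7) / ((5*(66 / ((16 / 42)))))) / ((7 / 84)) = 0.03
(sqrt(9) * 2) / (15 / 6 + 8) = 4 / 7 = 0.57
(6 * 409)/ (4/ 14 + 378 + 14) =8589/ 1373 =6.26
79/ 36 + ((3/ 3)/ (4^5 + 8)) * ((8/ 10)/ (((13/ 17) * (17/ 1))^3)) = 37316051/ 17004780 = 2.19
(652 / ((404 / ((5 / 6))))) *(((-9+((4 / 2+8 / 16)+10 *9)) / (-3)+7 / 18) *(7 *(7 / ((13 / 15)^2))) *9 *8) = -227629500 / 1313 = -173365.96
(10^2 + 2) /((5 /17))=1734 /5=346.80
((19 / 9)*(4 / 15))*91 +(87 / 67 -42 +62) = 656017 / 9045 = 72.53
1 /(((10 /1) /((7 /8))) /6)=21 /40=0.52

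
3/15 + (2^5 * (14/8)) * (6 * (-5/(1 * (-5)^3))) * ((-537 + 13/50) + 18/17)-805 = -85046272/10625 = -8004.36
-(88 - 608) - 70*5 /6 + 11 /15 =462.40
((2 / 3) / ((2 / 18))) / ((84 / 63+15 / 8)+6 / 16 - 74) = -72 / 845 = -0.09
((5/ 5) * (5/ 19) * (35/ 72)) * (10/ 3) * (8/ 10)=0.34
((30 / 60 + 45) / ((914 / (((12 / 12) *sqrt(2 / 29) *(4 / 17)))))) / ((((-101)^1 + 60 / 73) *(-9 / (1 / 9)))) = 6643 *sqrt(58) / 133457723253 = 0.00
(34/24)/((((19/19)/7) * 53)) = 119/636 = 0.19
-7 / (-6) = 7 / 6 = 1.17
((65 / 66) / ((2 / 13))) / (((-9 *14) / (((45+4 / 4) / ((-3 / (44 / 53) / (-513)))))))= -369265 / 1113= -331.77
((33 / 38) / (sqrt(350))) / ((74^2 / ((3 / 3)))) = 33*sqrt(14) / 14566160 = 0.00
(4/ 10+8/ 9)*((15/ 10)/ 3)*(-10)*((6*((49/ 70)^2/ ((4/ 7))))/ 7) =-1421/ 300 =-4.74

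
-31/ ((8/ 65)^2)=-130975/ 64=-2046.48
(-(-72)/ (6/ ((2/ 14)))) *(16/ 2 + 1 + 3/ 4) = 117/ 7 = 16.71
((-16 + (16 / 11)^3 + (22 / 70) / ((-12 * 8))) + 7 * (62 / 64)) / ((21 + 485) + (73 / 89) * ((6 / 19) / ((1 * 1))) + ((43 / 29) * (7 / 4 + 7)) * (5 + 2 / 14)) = -673791103217 / 62830540837680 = -0.01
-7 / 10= -0.70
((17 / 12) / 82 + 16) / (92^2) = 15761 / 8328576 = 0.00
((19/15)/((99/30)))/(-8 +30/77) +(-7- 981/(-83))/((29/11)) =11282669/6347259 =1.78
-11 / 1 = -11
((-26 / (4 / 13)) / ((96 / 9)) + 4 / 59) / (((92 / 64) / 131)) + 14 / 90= -174790019 / 244260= -715.59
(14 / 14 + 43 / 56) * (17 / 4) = 1683 / 224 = 7.51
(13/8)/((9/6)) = 13/12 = 1.08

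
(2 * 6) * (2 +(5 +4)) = 132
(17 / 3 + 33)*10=1160 / 3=386.67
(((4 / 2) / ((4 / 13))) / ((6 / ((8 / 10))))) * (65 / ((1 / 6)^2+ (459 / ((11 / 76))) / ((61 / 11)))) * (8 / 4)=247416 / 1255885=0.20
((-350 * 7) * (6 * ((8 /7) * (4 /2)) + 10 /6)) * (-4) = 452200 /3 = 150733.33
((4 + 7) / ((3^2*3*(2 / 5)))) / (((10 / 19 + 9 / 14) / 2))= 14630 / 8397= 1.74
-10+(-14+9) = -15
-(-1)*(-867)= -867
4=4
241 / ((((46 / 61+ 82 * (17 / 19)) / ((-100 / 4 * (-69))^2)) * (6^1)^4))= 92349844375 / 12370752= 7465.18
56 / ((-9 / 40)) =-2240 / 9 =-248.89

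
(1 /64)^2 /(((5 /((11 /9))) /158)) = 869 /92160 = 0.01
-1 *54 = -54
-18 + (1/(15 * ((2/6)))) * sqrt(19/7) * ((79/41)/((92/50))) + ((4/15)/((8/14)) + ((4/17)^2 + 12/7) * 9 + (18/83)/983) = -3976835951/2475818205 + 395 * sqrt(133)/13202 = -1.26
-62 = -62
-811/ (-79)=811/ 79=10.27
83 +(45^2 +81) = 2189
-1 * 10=-10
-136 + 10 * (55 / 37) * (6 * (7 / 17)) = -99.28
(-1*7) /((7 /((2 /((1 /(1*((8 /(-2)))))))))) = 8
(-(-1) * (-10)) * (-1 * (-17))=-170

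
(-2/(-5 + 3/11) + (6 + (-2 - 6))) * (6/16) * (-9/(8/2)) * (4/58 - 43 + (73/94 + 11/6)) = -60838137/1134016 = -53.65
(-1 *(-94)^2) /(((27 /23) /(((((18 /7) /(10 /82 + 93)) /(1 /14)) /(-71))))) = 724552 /17679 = 40.98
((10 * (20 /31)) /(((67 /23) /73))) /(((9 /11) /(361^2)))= 481379709800 /18693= 25751870.21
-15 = -15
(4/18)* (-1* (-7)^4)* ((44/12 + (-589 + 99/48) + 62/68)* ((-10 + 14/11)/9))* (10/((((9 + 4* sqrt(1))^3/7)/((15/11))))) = -1597354087000/122019183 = -13091.01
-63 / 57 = -21 / 19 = -1.11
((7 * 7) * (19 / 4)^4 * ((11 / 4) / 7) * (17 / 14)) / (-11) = -2215457 / 2048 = -1081.77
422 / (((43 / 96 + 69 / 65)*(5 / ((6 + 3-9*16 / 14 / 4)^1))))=23699520 / 65933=359.45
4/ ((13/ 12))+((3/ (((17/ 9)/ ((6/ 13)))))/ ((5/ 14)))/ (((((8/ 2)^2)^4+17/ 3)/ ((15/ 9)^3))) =6418092/ 1738165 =3.69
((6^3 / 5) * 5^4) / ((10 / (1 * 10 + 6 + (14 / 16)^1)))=91125 / 2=45562.50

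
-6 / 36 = -0.17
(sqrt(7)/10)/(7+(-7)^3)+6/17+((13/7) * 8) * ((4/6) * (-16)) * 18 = -2852.22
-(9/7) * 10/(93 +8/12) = -270/1967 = -0.14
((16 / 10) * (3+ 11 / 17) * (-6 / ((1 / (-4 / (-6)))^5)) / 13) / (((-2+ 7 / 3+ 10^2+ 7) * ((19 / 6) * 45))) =-31744 / 1368978975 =-0.00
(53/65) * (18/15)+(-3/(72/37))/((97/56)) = 8363/94575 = 0.09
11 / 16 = 0.69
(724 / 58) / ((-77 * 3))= -362 / 6699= -0.05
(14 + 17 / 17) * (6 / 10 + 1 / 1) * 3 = 72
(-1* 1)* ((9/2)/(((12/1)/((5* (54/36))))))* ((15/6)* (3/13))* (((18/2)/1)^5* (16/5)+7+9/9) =-15943905/52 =-306613.56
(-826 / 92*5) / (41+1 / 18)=-18585 / 16997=-1.09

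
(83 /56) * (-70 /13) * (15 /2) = -6225 /104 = -59.86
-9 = -9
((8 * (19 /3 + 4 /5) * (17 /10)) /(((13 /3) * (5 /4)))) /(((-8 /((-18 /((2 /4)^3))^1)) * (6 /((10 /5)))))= 174624 /1625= 107.46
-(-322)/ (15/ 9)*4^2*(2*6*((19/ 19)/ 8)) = 23184/ 5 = 4636.80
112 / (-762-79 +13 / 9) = -252 / 1889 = -0.13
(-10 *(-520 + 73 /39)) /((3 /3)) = 202070 /39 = 5181.28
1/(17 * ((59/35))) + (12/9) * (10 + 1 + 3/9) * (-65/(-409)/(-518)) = 28935005/956239137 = 0.03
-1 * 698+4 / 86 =-30012 / 43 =-697.95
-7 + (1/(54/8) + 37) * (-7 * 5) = -35294/27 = -1307.19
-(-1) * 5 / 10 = 0.50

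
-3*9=-27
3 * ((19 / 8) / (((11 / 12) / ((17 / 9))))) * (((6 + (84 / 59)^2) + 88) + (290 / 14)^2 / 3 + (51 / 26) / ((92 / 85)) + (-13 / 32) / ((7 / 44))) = 3498.87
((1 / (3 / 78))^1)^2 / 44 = 169 / 11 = 15.36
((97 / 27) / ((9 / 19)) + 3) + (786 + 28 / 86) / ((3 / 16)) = 43930948 / 10449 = 4204.32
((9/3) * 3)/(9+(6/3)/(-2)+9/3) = 9/11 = 0.82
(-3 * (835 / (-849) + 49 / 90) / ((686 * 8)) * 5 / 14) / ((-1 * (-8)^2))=-11183 / 8349487104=-0.00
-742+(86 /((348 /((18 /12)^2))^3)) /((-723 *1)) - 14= -9100448244099 /12037629952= -756.00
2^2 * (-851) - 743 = -4147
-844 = -844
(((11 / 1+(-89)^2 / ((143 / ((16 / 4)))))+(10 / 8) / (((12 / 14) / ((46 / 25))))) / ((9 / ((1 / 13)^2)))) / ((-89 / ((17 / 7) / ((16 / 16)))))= -4901933 / 1161466020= -0.00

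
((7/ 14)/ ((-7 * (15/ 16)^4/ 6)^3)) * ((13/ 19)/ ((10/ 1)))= -7318349394477056/ 156584608154296875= -0.05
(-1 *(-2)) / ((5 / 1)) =2 / 5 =0.40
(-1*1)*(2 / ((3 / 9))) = -6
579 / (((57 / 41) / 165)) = 1305645 / 19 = 68718.16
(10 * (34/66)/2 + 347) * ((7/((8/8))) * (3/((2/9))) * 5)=1816920/11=165174.55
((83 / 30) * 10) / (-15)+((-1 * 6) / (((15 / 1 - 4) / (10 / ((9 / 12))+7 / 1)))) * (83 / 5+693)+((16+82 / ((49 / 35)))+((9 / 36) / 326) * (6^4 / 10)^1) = -4403866294 / 564795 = -7797.28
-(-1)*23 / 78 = 23 / 78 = 0.29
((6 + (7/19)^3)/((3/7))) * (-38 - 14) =-15104908/20577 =-734.07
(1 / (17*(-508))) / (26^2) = -0.00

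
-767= -767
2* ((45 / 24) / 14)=15 / 56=0.27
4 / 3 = 1.33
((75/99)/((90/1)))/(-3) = -5/1782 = -0.00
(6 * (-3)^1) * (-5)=90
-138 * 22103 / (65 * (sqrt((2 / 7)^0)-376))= 1016738 / 8125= 125.14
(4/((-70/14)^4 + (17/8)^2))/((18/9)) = 128/40289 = 0.00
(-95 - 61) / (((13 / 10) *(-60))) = 2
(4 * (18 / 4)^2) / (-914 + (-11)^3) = -81 / 2245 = -0.04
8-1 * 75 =-67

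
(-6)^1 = -6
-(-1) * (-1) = -1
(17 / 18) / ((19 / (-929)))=-15793 / 342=-46.18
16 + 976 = 992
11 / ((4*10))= 11 / 40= 0.28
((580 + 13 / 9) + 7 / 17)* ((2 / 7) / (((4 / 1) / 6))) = 89024 / 357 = 249.37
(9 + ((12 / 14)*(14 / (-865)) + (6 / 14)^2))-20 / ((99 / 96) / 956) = -18531.44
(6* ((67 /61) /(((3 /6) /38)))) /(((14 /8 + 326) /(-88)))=-188672 /1403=-134.48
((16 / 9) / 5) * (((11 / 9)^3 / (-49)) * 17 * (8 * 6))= -5792512 / 535815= -10.81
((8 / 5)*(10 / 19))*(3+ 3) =96 / 19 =5.05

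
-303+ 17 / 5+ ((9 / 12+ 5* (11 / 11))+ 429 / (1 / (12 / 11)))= 3483 / 20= 174.15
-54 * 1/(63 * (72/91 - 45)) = 26/1341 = 0.02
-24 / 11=-2.18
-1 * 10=-10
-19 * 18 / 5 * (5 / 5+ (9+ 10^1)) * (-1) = 1368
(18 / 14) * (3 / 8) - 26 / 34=-269 / 952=-0.28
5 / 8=0.62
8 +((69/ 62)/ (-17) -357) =-367915/ 1054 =-349.07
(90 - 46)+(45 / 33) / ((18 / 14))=1487 / 33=45.06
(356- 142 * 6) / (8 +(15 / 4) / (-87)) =-57536 / 923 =-62.34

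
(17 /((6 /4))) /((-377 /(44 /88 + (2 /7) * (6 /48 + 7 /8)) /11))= -2057 /7917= -0.26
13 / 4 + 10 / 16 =31 / 8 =3.88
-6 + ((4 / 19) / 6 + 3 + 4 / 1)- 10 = -8.96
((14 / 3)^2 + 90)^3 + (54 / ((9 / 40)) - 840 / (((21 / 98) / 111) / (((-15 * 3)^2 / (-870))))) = 50941379504 / 21141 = 2409601.23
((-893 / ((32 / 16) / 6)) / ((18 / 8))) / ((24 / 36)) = -1786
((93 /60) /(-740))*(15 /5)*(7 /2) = -651 /29600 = -0.02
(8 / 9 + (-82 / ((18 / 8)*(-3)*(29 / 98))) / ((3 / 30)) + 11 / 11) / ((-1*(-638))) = 322919 / 499554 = 0.65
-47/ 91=-0.52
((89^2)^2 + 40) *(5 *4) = 1254845620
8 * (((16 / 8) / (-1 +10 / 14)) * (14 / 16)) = -49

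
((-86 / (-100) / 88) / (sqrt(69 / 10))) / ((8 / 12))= 43 *sqrt(690) / 202400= 0.01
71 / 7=10.14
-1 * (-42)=42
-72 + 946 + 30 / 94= 41093 / 47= 874.32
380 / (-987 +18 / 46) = -2185 / 5673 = -0.39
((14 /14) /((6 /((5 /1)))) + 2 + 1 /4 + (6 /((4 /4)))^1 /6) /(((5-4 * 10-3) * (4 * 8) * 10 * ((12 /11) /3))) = -539 /583680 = -0.00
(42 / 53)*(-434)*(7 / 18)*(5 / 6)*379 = -20149535 / 477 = -42242.21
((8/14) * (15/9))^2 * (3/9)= 400/1323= 0.30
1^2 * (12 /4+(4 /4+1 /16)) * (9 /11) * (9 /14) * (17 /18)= 9945 /4928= 2.02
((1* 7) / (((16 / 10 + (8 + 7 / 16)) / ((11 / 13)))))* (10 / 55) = 1120 / 10439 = 0.11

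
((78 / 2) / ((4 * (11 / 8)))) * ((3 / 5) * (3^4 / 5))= 18954 / 275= 68.92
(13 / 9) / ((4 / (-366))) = -793 / 6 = -132.17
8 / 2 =4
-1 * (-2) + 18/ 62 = 71/ 31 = 2.29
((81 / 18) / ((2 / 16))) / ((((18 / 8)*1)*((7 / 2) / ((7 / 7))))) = 32 / 7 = 4.57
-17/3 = -5.67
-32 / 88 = -4 / 11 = -0.36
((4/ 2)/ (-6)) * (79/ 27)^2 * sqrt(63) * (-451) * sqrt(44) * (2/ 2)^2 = 5629382 * sqrt(77)/ 729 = 67760.80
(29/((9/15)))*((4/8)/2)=145/12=12.08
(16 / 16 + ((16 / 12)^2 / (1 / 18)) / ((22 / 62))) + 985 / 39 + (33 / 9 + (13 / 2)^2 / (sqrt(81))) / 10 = 6037283 / 51480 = 117.27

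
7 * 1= 7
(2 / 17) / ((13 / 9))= 0.08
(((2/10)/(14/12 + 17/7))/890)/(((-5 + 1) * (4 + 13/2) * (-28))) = 1/18814600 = 0.00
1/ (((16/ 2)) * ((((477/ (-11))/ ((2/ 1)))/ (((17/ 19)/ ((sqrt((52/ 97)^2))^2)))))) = -1759483/ 98025408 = -0.02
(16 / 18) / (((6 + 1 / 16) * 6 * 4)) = 0.01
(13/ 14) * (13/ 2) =169/ 28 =6.04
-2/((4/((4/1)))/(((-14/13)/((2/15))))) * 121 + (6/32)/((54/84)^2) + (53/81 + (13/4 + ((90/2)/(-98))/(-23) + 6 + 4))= 1968.99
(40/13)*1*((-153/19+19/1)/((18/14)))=4480/171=26.20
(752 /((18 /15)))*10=18800 /3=6266.67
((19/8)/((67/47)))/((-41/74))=-33041/10988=-3.01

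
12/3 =4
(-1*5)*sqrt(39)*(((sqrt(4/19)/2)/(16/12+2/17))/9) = -0.55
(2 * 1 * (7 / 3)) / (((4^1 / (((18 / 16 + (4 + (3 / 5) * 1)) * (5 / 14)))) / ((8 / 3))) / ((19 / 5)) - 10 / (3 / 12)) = -30457 / 259800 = -0.12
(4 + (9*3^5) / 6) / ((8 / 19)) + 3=14051 / 16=878.19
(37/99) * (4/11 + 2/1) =962/1089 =0.88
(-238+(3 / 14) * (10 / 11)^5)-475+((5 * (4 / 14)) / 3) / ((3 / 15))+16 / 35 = -12006839917 / 16910355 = -710.03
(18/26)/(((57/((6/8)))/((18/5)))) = 81/2470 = 0.03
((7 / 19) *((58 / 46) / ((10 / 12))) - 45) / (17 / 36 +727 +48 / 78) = -0.06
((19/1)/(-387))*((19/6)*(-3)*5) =2.33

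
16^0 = 1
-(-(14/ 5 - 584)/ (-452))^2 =-2111209/ 1276900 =-1.65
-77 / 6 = -12.83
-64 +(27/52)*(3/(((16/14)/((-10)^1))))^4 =3281014907/13312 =246470.47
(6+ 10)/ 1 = 16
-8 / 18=-4 / 9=-0.44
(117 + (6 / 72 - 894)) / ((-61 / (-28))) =-65261 / 183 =-356.62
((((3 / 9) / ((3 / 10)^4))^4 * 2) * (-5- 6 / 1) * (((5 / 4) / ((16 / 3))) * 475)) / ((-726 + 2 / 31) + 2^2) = 12654296875000000000 / 1300570581573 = 9729804.02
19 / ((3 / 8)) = 152 / 3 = 50.67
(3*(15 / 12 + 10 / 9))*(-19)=-1615 / 12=-134.58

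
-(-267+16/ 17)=4523/ 17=266.06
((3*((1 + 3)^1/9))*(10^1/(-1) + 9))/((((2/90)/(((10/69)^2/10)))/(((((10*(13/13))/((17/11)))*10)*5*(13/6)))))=-7150000/80937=-88.34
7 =7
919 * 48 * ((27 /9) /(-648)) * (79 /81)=-145202 /729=-199.18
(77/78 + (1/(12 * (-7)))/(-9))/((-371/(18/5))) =-1943/202566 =-0.01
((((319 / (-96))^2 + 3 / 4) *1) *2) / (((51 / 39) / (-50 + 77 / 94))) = -2177046209 / 2454528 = -886.95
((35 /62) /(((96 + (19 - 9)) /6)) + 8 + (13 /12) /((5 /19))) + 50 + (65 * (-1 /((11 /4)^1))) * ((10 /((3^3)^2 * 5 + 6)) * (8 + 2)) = 27054193819 /439896820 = 61.50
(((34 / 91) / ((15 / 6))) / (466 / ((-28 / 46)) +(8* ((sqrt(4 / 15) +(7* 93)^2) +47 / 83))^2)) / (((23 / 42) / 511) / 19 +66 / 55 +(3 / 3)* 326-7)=23824879930807710289466365453320 / 586758915839509769806573192446835557672876276961-1153170551253512410214400* sqrt(15) / 45135301218423828446659476342064273667144328997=0.00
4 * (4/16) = 1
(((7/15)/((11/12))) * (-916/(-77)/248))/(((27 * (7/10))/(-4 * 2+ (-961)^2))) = 845937908/708939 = 1193.24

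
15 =15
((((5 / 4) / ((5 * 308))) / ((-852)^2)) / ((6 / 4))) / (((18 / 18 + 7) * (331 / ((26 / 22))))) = 13 / 39074355403776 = 0.00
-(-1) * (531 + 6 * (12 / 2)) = 567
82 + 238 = 320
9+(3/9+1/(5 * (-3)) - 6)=49/15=3.27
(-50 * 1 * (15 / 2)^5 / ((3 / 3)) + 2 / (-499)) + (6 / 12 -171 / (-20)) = -47365654509 / 39920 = -1186514.39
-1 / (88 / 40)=-5 / 11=-0.45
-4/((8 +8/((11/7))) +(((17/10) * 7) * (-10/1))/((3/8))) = 33/2510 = 0.01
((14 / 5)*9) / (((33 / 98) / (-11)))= -4116 / 5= -823.20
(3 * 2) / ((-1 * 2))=-3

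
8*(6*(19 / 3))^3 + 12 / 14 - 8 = 3072782 / 7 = 438968.86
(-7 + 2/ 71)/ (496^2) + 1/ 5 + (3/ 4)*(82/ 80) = 16920793/ 17467136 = 0.97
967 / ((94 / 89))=86063 / 94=915.56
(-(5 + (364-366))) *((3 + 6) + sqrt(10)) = -27-3 *sqrt(10) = -36.49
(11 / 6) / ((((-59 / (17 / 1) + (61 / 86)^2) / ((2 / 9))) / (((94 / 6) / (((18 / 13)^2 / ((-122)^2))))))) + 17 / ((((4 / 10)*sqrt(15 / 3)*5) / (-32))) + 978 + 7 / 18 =-76964597514079 / 4895910054 - 272*sqrt(5) / 5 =-15841.82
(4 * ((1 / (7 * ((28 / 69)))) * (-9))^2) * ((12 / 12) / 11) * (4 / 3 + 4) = 514188 / 26411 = 19.47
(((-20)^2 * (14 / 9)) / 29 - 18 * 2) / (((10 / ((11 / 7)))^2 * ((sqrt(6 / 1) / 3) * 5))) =-114829 * sqrt(6) / 3197250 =-0.09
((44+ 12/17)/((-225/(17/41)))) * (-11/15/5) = 1672/138375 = 0.01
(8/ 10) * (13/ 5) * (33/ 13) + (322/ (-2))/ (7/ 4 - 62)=47912/ 6025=7.95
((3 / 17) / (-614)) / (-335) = 3 / 3496730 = 0.00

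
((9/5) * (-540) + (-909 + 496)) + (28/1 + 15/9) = -4066/3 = -1355.33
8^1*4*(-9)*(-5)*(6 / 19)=8640 / 19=454.74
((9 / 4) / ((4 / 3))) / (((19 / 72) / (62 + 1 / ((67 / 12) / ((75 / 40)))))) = 2029779 / 5092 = 398.62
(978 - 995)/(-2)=8.50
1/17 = 0.06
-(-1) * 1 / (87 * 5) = 1 / 435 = 0.00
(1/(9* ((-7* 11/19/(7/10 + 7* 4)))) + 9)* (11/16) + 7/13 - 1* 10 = -71417/18720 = -3.82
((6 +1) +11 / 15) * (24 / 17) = 928 / 85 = 10.92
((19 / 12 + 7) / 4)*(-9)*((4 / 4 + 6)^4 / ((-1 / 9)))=6677181 / 16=417323.81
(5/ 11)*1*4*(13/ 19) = 260/ 209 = 1.24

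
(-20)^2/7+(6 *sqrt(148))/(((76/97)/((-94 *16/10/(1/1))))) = 400/7- 218832 *sqrt(37)/95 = -13954.47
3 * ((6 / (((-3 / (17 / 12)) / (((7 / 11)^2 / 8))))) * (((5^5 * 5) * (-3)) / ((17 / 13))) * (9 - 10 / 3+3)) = 129390625 / 968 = 133668.00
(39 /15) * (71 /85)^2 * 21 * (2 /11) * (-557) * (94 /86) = -72054713094 /17087125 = -4216.90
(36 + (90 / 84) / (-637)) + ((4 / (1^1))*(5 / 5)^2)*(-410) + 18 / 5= -71361911 / 44590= -1600.40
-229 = -229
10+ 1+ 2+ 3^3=40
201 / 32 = 6.28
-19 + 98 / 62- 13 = -943 / 31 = -30.42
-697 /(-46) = 15.15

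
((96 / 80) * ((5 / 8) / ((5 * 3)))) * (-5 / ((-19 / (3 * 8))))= 6 / 19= 0.32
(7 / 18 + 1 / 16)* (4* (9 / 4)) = 65 / 16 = 4.06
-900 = -900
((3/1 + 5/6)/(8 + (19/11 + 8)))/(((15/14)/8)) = 14168/8775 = 1.61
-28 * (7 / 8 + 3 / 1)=-217 / 2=-108.50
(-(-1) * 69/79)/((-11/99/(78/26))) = -1863/79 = -23.58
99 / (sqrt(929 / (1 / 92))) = 99 * sqrt(21367) / 42734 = 0.34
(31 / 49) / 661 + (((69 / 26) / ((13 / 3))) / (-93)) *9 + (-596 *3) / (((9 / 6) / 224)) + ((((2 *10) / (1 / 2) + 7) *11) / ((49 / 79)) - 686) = -90564975527905 / 339371942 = -266860.53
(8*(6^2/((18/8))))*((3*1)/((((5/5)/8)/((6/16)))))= 1152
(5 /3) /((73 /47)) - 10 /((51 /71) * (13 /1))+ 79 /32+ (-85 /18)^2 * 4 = 3833275387 /41816736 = 91.67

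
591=591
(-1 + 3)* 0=0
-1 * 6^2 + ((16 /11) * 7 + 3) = -251 /11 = -22.82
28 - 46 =-18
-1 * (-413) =413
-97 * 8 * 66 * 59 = -3021744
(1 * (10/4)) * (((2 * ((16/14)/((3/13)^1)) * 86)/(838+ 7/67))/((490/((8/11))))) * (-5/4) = -2996240/635595807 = -0.00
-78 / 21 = -26 / 7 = -3.71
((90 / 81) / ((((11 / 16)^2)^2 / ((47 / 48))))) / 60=96256 / 1185921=0.08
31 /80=0.39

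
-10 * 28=-280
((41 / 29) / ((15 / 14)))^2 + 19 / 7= 5901607 / 1324575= 4.46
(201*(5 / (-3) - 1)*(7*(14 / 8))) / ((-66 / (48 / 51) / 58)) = 3046624 / 561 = 5430.70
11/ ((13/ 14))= 154/ 13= 11.85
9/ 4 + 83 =341/ 4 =85.25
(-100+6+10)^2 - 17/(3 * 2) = 7053.17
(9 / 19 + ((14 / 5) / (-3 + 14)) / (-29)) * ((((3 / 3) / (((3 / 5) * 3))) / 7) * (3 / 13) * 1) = 14089 / 1654653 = 0.01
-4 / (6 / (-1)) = 2 / 3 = 0.67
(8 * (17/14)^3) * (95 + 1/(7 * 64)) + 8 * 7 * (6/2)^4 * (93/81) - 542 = 926098417/153664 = 6026.78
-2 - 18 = -20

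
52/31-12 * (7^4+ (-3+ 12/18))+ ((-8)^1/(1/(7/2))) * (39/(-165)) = -49062576/1705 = -28775.70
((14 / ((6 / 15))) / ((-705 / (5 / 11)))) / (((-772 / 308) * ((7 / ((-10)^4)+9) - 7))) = 2450000 / 544450491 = 0.00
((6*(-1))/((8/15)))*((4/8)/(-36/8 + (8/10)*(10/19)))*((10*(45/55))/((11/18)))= 69255/3751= 18.46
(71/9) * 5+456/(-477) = 18359/477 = 38.49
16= 16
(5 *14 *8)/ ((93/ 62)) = 1120/ 3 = 373.33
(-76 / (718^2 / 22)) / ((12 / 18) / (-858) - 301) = 268983 / 24963476414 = 0.00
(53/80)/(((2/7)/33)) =12243/160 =76.52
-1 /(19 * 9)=-1 /171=-0.01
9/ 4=2.25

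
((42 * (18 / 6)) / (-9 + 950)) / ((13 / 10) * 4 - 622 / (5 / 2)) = -15 / 27289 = -0.00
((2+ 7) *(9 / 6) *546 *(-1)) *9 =-66339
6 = 6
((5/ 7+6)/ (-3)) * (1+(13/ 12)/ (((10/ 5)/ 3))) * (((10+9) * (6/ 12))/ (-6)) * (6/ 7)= 893/ 112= 7.97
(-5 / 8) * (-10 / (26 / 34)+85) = -4675 / 104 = -44.95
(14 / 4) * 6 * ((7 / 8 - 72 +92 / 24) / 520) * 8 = -2261 / 104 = -21.74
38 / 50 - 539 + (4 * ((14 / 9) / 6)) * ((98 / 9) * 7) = -2789608 / 6075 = -459.19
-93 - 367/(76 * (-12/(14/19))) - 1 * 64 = -1357679/8664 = -156.70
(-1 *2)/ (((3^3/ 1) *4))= -1/ 54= -0.02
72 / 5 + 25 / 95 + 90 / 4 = 7061 / 190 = 37.16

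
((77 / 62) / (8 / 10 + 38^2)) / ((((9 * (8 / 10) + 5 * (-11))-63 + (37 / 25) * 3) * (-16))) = 1375 / 2722135296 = 0.00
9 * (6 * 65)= 3510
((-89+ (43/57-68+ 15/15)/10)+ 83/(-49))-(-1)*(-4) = -1414912/13965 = -101.32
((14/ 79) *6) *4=336/ 79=4.25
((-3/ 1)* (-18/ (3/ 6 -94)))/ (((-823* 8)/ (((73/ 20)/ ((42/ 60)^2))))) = 9855/ 15082298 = 0.00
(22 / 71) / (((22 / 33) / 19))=627 / 71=8.83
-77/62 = -1.24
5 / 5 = 1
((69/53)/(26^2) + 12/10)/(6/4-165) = -71771/9763130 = -0.01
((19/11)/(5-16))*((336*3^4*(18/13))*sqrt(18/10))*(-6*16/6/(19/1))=23514624*sqrt(5)/7865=6685.35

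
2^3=8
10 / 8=5 / 4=1.25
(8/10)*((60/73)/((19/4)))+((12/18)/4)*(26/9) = 23215/37449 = 0.62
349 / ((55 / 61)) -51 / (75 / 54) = 96347 / 275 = 350.35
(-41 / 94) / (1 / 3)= -123 / 94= -1.31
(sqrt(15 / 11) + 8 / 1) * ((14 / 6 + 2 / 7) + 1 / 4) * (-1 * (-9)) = 723 * sqrt(165) / 308 + 1446 / 7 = 236.72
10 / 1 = 10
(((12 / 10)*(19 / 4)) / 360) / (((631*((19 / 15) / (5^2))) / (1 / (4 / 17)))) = 85 / 40384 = 0.00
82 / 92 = 41 / 46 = 0.89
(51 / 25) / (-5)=-51 / 125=-0.41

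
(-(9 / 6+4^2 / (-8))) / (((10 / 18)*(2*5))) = 9 / 100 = 0.09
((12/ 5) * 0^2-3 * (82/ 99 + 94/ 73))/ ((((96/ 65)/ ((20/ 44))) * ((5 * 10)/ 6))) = -49699/ 211992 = -0.23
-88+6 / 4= -173 / 2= -86.50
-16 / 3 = -5.33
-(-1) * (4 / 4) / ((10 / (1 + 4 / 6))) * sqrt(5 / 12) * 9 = sqrt(15) / 4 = 0.97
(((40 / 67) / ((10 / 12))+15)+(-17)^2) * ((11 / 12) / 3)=93.11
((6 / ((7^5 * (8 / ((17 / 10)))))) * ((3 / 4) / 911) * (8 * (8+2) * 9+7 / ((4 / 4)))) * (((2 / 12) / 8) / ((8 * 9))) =12359 / 940718714880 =0.00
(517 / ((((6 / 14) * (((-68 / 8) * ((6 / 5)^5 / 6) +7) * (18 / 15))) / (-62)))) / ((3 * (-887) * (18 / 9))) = 1752953125 / 520124382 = 3.37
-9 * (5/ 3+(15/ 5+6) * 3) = -258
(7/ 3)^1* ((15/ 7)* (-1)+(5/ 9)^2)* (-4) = 17.12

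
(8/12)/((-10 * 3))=-1/45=-0.02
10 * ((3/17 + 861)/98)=73200/833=87.88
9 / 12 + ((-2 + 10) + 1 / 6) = 8.92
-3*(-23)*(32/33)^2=23552/363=64.88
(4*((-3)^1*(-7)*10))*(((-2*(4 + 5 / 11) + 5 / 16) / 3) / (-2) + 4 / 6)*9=698355 / 44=15871.70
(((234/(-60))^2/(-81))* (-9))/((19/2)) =169/950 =0.18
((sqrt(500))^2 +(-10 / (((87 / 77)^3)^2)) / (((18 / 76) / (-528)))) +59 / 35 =510717234702882293 / 45530751105945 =11216.97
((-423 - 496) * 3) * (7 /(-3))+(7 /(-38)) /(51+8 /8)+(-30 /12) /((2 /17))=12669611 /1976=6411.75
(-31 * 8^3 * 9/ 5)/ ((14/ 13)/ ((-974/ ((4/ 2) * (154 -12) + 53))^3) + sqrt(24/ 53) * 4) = -10792.79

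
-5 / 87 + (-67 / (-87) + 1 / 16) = 1079 / 1392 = 0.78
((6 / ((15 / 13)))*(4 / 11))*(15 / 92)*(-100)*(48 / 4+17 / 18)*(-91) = 27563900 / 759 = 36316.07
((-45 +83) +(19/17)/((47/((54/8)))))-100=-197639/3196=-61.84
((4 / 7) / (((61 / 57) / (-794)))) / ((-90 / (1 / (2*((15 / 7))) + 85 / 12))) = 3311377 / 96075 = 34.47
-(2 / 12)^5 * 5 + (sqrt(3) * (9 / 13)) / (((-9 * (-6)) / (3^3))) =-5 / 7776 + 9 * sqrt(3) / 26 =0.60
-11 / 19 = -0.58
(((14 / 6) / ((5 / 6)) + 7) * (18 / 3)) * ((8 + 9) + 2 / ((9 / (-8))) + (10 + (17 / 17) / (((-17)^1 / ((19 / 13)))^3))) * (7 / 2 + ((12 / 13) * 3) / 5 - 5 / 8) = 53515448350693 / 10524014475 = 5085.08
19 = 19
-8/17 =-0.47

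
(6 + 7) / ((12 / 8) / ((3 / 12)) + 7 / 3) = 1.56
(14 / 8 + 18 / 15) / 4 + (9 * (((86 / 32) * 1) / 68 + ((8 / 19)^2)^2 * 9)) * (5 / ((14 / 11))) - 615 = -5983570464847 / 9925247360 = -602.86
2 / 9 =0.22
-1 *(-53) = 53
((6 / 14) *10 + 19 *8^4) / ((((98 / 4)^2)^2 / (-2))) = -17433536 / 40353607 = -0.43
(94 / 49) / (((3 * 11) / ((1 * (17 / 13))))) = 1598 / 21021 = 0.08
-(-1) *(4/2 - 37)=-35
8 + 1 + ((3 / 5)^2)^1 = 234 / 25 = 9.36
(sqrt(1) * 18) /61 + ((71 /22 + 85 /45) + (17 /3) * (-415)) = -28338073 /12078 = -2346.26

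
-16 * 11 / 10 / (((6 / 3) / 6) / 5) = -264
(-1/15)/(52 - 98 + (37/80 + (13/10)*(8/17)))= 272/183297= 0.00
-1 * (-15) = 15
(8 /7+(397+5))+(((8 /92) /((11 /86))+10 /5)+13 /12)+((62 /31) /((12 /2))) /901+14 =8059537679 /19148052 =420.91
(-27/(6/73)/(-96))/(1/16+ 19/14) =511/212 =2.41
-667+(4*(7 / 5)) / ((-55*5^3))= -22928153 / 34375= -667.00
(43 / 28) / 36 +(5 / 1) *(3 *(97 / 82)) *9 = 6601643 / 41328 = 159.74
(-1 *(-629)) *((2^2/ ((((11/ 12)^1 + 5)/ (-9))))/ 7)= -271728/ 497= -546.74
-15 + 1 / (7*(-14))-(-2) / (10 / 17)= -5689 / 490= -11.61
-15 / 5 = -3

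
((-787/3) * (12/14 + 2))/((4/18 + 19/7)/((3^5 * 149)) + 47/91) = -11113014510/7658983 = -1450.98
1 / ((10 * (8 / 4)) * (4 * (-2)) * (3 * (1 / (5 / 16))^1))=-1 / 1536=-0.00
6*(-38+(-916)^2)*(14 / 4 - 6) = -12585270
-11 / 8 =-1.38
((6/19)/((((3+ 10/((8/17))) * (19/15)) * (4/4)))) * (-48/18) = -960/35017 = -0.03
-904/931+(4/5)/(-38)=-4618/4655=-0.99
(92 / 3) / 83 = 0.37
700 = 700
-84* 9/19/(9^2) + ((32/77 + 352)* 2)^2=167890483076/337953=496786.49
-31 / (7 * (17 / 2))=-62 / 119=-0.52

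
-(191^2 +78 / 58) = -1057988 / 29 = -36482.34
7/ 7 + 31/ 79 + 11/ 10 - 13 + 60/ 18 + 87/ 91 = -1341083/ 215670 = -6.22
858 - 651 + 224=431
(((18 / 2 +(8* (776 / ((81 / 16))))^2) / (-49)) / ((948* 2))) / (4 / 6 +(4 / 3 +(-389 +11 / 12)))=9866110633 / 235334448846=0.04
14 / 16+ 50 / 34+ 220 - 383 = -21849 / 136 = -160.65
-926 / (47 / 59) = -54634 / 47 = -1162.43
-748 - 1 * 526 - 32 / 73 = -93034 / 73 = -1274.44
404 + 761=1165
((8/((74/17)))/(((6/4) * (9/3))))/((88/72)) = 136/407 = 0.33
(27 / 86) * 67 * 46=41607 / 43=967.60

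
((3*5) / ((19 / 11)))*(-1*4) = -34.74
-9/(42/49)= -21/2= -10.50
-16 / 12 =-4 / 3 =-1.33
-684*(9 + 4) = -8892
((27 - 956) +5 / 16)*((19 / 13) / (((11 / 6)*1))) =-65151 / 88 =-740.35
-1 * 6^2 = -36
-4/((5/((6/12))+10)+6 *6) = -1/14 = -0.07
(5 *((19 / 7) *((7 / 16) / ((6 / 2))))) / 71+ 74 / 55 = 257417 / 187440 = 1.37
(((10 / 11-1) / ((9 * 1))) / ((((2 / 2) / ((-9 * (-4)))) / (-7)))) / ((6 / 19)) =266 / 33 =8.06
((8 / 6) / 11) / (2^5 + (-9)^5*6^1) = -2 / 5845323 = -0.00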